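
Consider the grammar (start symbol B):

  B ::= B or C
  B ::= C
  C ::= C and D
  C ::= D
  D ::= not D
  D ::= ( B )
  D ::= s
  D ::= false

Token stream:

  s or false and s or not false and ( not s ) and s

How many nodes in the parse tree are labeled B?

[B [B [B [C [D s]]] or [C [C [D false]] and [D s]]] or [C [C [C [D not [D false]]] and [D ( [B [C [D not [D s]]]] )]] and [D s]]]

4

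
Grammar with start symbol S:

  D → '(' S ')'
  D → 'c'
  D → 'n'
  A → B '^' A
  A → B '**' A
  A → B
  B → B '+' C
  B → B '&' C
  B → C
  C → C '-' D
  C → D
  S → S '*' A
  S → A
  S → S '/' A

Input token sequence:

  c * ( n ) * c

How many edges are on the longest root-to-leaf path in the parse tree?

11

[S [S [S [A [B [C [D c]]]]] * [A [B [C [D ( [S [A [B [C [D n]]]]] )]]]]] * [A [B [C [D c]]]]]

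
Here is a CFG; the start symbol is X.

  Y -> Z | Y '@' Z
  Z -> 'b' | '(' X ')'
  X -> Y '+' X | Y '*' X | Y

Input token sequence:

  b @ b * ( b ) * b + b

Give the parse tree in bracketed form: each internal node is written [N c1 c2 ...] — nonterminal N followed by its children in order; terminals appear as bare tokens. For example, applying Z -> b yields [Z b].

[X [Y [Y [Z b]] @ [Z b]] * [X [Y [Z ( [X [Y [Z b]]] )]] * [X [Y [Z b]] + [X [Y [Z b]]]]]]

X
Y * X
Y @ Z * X
Z @ Z * X
b @ Z * X
b @ b * X
b @ b * Y * X
b @ b * Z * X
b @ b * ( X ) * X
b @ b * ( Y ) * X
b @ b * ( Z ) * X
b @ b * ( b ) * X
b @ b * ( b ) * Y + X
b @ b * ( b ) * Z + X
b @ b * ( b ) * b + X
b @ b * ( b ) * b + Y
b @ b * ( b ) * b + Z
b @ b * ( b ) * b + b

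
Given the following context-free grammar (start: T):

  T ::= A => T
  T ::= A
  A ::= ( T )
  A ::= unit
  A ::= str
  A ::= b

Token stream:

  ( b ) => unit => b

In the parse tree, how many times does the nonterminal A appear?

[T [A ( [T [A b]] )] => [T [A unit] => [T [A b]]]]

4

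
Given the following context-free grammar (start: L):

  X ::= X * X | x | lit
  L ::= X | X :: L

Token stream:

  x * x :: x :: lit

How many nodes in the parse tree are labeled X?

[L [X [X x] * [X x]] :: [L [X x] :: [L [X lit]]]]

5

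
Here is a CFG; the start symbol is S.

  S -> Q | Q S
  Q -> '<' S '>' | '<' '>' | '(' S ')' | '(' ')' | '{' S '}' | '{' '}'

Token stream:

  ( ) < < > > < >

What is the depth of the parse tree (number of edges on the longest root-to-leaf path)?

5

[S [Q ( )] [S [Q < [S [Q < >]] >] [S [Q < >]]]]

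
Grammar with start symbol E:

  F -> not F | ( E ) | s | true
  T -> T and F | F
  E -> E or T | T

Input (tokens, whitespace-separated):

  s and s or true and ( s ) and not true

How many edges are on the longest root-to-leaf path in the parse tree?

7

[E [E [T [T [F s]] and [F s]]] or [T [T [T [F true]] and [F ( [E [T [F s]]] )]] and [F not [F true]]]]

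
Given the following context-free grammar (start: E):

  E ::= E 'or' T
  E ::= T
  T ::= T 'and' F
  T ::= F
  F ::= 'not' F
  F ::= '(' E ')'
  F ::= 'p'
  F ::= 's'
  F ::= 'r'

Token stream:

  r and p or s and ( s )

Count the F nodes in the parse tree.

5

[E [E [T [T [F r]] and [F p]]] or [T [T [F s]] and [F ( [E [T [F s]]] )]]]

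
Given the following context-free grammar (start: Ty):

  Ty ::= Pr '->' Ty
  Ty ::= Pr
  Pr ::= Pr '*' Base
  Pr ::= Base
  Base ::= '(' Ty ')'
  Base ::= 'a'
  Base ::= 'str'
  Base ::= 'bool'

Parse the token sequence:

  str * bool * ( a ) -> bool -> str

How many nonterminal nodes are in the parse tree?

[Ty [Pr [Pr [Pr [Base str]] * [Base bool]] * [Base ( [Ty [Pr [Base a]]] )]] -> [Ty [Pr [Base bool]] -> [Ty [Pr [Base str]]]]]

16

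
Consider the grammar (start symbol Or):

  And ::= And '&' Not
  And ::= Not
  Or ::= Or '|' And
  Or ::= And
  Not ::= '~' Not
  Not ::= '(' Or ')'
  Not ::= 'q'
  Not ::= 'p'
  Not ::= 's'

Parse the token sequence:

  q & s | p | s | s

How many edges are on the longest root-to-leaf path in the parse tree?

7

[Or [Or [Or [Or [And [And [Not q]] & [Not s]]] | [And [Not p]]] | [And [Not s]]] | [And [Not s]]]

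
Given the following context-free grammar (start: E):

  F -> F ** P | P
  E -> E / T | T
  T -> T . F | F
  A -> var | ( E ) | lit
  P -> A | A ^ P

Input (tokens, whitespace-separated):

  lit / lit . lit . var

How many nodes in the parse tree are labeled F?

[E [E [T [F [P [A lit]]]]] / [T [T [T [F [P [A lit]]]] . [F [P [A lit]]]] . [F [P [A var]]]]]

4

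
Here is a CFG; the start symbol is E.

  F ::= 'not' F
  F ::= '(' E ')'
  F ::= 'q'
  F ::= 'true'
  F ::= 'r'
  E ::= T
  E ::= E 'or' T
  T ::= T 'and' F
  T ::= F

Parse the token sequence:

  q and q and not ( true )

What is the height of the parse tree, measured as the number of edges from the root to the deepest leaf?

[E [T [T [T [F q]] and [F q]] and [F not [F ( [E [T [F true]]] )]]]]

7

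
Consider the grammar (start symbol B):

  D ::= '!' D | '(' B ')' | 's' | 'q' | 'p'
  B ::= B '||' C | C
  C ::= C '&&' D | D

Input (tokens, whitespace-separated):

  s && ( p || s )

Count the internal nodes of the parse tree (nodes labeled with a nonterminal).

11

[B [C [C [D s]] && [D ( [B [B [C [D p]]] || [C [D s]]] )]]]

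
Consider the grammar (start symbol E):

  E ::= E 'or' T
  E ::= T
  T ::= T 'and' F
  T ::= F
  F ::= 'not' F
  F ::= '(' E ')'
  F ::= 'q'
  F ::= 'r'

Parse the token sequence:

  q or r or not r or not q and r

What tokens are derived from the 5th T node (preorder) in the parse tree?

not q

[E [E [E [E [T [F q]]] or [T [F r]]] or [T [F not [F r]]]] or [T [T [F not [F q]]] and [F r]]]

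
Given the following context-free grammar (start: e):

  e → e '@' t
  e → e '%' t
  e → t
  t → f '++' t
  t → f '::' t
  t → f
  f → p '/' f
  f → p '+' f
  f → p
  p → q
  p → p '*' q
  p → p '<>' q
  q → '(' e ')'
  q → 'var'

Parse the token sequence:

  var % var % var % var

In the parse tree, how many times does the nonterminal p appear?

[e [e [e [e [t [f [p [q var]]]]] % [t [f [p [q var]]]]] % [t [f [p [q var]]]]] % [t [f [p [q var]]]]]

4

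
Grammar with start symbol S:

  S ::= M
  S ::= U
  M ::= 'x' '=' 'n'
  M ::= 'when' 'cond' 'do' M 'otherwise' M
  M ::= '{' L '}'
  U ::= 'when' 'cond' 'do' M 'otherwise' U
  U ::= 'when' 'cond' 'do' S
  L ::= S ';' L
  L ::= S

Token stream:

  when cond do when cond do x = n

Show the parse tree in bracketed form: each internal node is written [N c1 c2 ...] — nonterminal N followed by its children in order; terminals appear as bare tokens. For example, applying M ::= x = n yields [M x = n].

S
U
when cond do S
when cond do U
when cond do when cond do S
when cond do when cond do M
when cond do when cond do x = n

[S [U when cond do [S [U when cond do [S [M x = n]]]]]]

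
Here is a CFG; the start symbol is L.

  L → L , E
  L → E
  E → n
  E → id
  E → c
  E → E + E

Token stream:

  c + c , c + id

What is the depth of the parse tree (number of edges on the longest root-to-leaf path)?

4

[L [L [E [E c] + [E c]]] , [E [E c] + [E id]]]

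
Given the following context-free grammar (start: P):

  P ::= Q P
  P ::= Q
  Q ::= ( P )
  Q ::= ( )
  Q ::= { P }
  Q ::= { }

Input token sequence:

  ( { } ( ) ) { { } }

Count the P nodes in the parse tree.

[P [Q ( [P [Q { }] [P [Q ( )]]] )] [P [Q { [P [Q { }]] }]]]

5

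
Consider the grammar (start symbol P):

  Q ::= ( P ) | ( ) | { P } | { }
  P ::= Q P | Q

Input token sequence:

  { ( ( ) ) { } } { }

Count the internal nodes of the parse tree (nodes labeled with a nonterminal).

10

[P [Q { [P [Q ( [P [Q ( )]] )] [P [Q { }]]] }] [P [Q { }]]]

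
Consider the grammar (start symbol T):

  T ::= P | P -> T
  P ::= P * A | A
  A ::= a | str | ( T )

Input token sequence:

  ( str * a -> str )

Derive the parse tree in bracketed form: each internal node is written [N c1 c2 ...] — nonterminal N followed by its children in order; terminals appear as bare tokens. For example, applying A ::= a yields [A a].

T
P
A
( T )
( P -> T )
( P * A -> T )
( A * A -> T )
( str * A -> T )
( str * a -> T )
( str * a -> P )
( str * a -> A )
( str * a -> str )

[T [P [A ( [T [P [P [A str]] * [A a]] -> [T [P [A str]]]] )]]]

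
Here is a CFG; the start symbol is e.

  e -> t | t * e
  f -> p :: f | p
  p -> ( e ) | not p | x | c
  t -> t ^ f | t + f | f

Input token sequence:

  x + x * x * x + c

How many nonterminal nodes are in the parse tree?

[e [t [t [f [p x]]] + [f [p x]]] * [e [t [f [p x]]] * [e [t [t [f [p x]]] + [f [p c]]]]]]

18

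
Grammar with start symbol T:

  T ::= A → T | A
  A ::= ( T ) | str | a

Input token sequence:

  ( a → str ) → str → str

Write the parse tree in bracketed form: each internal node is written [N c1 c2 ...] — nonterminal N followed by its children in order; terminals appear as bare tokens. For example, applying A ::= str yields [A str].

[T [A ( [T [A a] → [T [A str]]] )] → [T [A str] → [T [A str]]]]

T
A → T
( T ) → T
( A → T ) → T
( a → T ) → T
( a → A ) → T
( a → str ) → T
( a → str ) → A → T
( a → str ) → str → T
( a → str ) → str → A
( a → str ) → str → str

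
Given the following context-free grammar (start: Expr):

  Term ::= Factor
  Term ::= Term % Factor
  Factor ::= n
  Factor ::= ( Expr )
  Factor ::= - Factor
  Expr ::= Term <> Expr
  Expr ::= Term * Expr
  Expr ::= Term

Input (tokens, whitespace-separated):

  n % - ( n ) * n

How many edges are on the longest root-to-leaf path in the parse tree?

7

[Expr [Term [Term [Factor n]] % [Factor - [Factor ( [Expr [Term [Factor n]]] )]]] * [Expr [Term [Factor n]]]]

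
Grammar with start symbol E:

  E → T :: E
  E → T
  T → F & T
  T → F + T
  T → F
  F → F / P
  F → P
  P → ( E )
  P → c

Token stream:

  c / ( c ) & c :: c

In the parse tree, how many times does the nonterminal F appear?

[E [T [F [F [P c]] / [P ( [E [T [F [P c]]]] )]] & [T [F [P c]]]] :: [E [T [F [P c]]]]]

5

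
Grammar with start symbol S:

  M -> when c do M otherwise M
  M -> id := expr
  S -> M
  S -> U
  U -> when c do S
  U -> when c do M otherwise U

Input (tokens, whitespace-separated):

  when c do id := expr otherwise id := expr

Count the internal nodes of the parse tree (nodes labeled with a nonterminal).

4

[S [M when c do [M id := expr] otherwise [M id := expr]]]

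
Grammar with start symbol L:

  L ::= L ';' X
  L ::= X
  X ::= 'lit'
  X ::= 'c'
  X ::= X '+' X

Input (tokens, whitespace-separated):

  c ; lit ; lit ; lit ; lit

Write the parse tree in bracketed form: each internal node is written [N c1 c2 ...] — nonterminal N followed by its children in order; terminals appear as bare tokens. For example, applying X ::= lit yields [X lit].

L
L ; X
L ; X ; X
L ; X ; X ; X
L ; X ; X ; X ; X
X ; X ; X ; X ; X
c ; X ; X ; X ; X
c ; lit ; X ; X ; X
c ; lit ; lit ; X ; X
c ; lit ; lit ; lit ; X
c ; lit ; lit ; lit ; lit

[L [L [L [L [L [X c]] ; [X lit]] ; [X lit]] ; [X lit]] ; [X lit]]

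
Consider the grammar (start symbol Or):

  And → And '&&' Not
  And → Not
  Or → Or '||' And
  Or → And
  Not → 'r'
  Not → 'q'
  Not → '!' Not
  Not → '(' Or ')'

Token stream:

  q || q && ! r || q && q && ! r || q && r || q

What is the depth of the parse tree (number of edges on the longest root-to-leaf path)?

7

[Or [Or [Or [Or [Or [And [Not q]]] || [And [And [Not q]] && [Not ! [Not r]]]] || [And [And [And [Not q]] && [Not q]] && [Not ! [Not r]]]] || [And [And [Not q]] && [Not r]]] || [And [Not q]]]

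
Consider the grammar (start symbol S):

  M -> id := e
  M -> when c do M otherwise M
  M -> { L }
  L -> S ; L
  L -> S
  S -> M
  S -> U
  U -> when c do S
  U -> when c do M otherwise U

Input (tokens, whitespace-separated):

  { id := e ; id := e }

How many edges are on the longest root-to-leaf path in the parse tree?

[S [M { [L [S [M id := e]] ; [L [S [M id := e]]]] }]]

6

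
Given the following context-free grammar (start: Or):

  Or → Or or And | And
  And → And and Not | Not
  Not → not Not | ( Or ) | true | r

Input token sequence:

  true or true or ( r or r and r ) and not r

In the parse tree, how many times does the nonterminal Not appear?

[Or [Or [Or [And [Not true]]] or [And [Not true]]] or [And [And [Not ( [Or [Or [And [Not r]]] or [And [And [Not r]] and [Not r]]] )]] and [Not not [Not r]]]]

8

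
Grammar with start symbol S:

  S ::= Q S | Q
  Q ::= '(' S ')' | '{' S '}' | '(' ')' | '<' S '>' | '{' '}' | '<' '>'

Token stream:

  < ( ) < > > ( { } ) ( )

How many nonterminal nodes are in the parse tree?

12

[S [Q < [S [Q ( )] [S [Q < >]]] >] [S [Q ( [S [Q { }]] )] [S [Q ( )]]]]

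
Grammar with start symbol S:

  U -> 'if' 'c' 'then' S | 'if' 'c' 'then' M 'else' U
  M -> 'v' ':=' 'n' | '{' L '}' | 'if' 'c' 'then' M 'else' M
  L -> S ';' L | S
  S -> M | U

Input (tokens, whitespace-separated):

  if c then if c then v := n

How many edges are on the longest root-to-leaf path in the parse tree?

[S [U if c then [S [U if c then [S [M v := n]]]]]]

6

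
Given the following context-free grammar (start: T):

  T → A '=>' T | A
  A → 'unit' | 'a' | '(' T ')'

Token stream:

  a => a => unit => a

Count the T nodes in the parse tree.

[T [A a] => [T [A a] => [T [A unit] => [T [A a]]]]]

4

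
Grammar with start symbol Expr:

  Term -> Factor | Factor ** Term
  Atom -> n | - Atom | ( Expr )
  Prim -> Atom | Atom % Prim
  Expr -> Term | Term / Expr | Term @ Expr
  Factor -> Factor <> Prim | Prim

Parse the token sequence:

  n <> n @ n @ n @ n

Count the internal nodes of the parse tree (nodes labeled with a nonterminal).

[Expr [Term [Factor [Factor [Prim [Atom n]]] <> [Prim [Atom n]]]] @ [Expr [Term [Factor [Prim [Atom n]]]] @ [Expr [Term [Factor [Prim [Atom n]]]] @ [Expr [Term [Factor [Prim [Atom n]]]]]]]]

23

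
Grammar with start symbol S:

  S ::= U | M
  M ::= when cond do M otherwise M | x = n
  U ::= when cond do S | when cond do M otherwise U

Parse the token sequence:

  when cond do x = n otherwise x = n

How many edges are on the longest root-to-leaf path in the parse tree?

[S [M when cond do [M x = n] otherwise [M x = n]]]

3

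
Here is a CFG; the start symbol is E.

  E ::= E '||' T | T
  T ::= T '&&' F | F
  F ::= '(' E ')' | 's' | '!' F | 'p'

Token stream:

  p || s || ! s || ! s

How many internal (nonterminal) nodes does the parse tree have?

14

[E [E [E [E [T [F p]]] || [T [F s]]] || [T [F ! [F s]]]] || [T [F ! [F s]]]]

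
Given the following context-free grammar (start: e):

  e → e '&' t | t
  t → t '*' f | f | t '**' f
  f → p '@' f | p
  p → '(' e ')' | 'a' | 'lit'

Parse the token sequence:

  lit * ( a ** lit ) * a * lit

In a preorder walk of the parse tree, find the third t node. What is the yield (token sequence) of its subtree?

lit * ( a ** lit )

[e [t [t [t [t [f [p lit]]] * [f [p ( [e [t [t [f [p a]]] ** [f [p lit]]]] )]]] * [f [p a]]] * [f [p lit]]]]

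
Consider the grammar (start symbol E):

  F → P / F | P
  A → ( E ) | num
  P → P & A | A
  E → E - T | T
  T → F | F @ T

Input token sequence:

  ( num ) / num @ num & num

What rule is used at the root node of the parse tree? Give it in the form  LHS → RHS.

E → T

[E [T [F [P [A ( [E [T [F [P [A num]]]]] )]] / [F [P [A num]]]] @ [T [F [P [P [A num]] & [A num]]]]]]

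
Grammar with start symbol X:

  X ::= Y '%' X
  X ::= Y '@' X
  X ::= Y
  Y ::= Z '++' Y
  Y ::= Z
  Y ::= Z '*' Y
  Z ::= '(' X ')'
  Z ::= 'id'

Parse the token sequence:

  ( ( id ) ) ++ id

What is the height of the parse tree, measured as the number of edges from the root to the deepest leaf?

9

[X [Y [Z ( [X [Y [Z ( [X [Y [Z id]]] )]]] )] ++ [Y [Z id]]]]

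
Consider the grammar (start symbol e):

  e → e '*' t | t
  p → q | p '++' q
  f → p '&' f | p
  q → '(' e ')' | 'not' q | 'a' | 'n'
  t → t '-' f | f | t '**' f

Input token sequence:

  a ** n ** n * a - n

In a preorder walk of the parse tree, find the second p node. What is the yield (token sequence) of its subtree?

n

[e [e [t [t [t [f [p [q a]]]] ** [f [p [q n]]]] ** [f [p [q n]]]]] * [t [t [f [p [q a]]]] - [f [p [q n]]]]]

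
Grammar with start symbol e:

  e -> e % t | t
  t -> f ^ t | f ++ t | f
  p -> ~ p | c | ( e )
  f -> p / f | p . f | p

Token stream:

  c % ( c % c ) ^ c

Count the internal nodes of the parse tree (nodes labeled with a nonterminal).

19

[e [e [t [f [p c]]]] % [t [f [p ( [e [e [t [f [p c]]]] % [t [f [p c]]]] )]] ^ [t [f [p c]]]]]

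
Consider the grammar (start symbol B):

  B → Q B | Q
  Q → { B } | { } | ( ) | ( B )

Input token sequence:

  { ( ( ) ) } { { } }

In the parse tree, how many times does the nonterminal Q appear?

[B [Q { [B [Q ( [B [Q ( )]] )]] }] [B [Q { [B [Q { }]] }]]]

5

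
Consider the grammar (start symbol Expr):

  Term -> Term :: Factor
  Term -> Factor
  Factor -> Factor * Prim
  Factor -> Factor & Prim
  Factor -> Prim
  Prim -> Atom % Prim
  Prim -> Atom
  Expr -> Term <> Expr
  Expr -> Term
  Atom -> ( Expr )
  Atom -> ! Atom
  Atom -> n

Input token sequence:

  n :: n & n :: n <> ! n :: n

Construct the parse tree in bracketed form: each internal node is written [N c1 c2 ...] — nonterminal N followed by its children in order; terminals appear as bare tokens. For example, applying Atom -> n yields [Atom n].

[Expr [Term [Term [Term [Factor [Prim [Atom n]]]] :: [Factor [Factor [Prim [Atom n]]] & [Prim [Atom n]]]] :: [Factor [Prim [Atom n]]]] <> [Expr [Term [Term [Factor [Prim [Atom ! [Atom n]]]]] :: [Factor [Prim [Atom n]]]]]]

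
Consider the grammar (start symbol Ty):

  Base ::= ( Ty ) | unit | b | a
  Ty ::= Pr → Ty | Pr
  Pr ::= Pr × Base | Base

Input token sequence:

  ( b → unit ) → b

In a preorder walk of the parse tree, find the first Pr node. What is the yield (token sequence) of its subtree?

( b → unit )

[Ty [Pr [Base ( [Ty [Pr [Base b]] → [Ty [Pr [Base unit]]]] )]] → [Ty [Pr [Base b]]]]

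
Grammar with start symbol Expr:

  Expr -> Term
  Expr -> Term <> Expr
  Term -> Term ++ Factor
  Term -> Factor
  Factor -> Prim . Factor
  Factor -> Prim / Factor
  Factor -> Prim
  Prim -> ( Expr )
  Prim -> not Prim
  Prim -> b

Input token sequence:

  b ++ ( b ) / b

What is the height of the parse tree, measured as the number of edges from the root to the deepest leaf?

8

[Expr [Term [Term [Factor [Prim b]]] ++ [Factor [Prim ( [Expr [Term [Factor [Prim b]]]] )] / [Factor [Prim b]]]]]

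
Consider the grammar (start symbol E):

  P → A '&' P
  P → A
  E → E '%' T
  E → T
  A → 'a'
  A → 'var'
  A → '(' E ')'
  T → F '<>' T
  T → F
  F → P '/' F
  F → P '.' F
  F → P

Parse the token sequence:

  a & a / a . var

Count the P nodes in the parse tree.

[E [T [F [P [A a] & [P [A a]]] / [F [P [A a]] . [F [P [A var]]]]]]]

4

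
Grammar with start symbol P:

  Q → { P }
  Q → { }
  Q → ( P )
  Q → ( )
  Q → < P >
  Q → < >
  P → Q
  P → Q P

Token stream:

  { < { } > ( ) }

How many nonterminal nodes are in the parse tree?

8

[P [Q { [P [Q < [P [Q { }]] >] [P [Q ( )]]] }]]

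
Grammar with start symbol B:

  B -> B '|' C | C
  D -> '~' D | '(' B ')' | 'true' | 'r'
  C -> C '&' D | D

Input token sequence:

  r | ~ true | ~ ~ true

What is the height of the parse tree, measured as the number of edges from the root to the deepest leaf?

[B [B [B [C [D r]]] | [C [D ~ [D true]]]] | [C [D ~ [D ~ [D true]]]]]

5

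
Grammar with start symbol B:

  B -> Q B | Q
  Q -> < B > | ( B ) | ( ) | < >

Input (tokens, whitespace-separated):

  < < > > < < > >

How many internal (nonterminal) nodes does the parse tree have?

8

[B [Q < [B [Q < >]] >] [B [Q < [B [Q < >]] >]]]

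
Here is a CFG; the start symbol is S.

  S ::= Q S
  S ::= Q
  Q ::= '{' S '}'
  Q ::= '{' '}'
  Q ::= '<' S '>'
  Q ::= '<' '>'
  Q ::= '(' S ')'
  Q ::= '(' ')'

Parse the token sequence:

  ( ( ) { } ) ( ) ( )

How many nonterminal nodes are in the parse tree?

[S [Q ( [S [Q ( )] [S [Q { }]]] )] [S [Q ( )] [S [Q ( )]]]]

10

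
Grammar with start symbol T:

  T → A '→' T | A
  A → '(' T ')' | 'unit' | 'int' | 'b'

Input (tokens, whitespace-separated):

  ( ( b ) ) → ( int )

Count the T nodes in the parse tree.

5

[T [A ( [T [A ( [T [A b]] )]] )] → [T [A ( [T [A int]] )]]]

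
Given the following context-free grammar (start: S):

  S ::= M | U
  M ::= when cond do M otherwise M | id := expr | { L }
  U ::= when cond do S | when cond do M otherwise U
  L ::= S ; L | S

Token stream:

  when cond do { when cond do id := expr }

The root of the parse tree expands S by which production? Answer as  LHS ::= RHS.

[S [U when cond do [S [M { [L [S [U when cond do [S [M id := expr]]]]] }]]]]

S ::= U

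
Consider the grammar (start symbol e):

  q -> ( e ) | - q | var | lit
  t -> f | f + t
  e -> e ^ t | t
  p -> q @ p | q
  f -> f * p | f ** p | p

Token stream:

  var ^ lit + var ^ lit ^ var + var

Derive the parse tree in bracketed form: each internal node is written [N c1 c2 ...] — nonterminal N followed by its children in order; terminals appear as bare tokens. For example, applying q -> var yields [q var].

[e [e [e [e [t [f [p [q var]]]]] ^ [t [f [p [q lit]]] + [t [f [p [q var]]]]]] ^ [t [f [p [q lit]]]]] ^ [t [f [p [q var]]] + [t [f [p [q var]]]]]]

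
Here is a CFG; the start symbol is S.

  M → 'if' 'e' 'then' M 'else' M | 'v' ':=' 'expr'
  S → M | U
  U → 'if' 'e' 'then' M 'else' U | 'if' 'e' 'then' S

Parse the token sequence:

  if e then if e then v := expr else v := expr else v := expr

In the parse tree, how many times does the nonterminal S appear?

[S [M if e then [M if e then [M v := expr] else [M v := expr]] else [M v := expr]]]

1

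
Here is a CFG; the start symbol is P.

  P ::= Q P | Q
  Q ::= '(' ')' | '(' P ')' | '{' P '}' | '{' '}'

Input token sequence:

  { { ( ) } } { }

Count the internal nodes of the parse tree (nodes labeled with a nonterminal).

8

[P [Q { [P [Q { [P [Q ( )]] }]] }] [P [Q { }]]]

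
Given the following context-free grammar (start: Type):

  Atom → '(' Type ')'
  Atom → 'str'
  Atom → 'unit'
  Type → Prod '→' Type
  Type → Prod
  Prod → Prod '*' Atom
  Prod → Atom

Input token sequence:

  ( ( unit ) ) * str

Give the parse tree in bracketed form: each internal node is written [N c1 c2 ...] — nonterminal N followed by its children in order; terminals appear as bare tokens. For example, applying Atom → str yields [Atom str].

Type
Prod
Prod * Atom
Atom * Atom
( Type ) * Atom
( Prod ) * Atom
( Atom ) * Atom
( ( Type ) ) * Atom
( ( Prod ) ) * Atom
( ( Atom ) ) * Atom
( ( unit ) ) * Atom
( ( unit ) ) * str

[Type [Prod [Prod [Atom ( [Type [Prod [Atom ( [Type [Prod [Atom unit]]] )]]] )]] * [Atom str]]]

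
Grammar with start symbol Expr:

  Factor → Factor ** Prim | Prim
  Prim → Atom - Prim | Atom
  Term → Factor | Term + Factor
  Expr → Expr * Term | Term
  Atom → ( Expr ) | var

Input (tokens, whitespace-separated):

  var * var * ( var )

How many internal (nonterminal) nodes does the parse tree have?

[Expr [Expr [Expr [Term [Factor [Prim [Atom var]]]]] * [Term [Factor [Prim [Atom var]]]]] * [Term [Factor [Prim [Atom ( [Expr [Term [Factor [Prim [Atom var]]]]] )]]]]]

20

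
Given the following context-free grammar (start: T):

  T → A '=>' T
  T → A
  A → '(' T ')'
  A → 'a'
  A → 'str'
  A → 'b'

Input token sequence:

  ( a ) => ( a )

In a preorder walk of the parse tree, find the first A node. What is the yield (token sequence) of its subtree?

[T [A ( [T [A a]] )] => [T [A ( [T [A a]] )]]]

( a )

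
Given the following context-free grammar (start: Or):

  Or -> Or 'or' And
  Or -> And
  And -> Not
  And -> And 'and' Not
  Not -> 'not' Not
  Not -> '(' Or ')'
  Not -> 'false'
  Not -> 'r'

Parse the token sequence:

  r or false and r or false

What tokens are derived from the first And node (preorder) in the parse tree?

[Or [Or [Or [And [Not r]]] or [And [And [Not false]] and [Not r]]] or [And [Not false]]]

r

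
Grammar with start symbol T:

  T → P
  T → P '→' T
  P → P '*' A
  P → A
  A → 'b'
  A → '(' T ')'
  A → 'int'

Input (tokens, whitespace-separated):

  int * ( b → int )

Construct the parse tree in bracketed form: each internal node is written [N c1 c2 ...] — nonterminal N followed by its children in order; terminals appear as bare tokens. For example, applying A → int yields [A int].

T
P
P * A
A * A
int * A
int * ( T )
int * ( P → T )
int * ( A → T )
int * ( b → T )
int * ( b → P )
int * ( b → A )
int * ( b → int )

[T [P [P [A int]] * [A ( [T [P [A b]] → [T [P [A int]]]] )]]]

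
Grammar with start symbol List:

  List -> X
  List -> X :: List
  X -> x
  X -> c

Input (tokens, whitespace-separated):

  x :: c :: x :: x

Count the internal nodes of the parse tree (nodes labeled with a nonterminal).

8

[List [X x] :: [List [X c] :: [List [X x] :: [List [X x]]]]]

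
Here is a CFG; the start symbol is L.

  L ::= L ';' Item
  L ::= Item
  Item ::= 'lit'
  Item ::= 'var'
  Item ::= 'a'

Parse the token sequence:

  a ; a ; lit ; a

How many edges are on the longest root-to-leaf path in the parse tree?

5

[L [L [L [L [Item a]] ; [Item a]] ; [Item lit]] ; [Item a]]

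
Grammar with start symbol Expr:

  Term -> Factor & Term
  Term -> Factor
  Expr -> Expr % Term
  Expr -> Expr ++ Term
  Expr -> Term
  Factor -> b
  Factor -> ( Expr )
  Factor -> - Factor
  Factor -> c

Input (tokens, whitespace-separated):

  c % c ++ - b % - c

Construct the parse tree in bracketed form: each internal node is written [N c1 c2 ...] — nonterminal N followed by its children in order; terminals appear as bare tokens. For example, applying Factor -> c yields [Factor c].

[Expr [Expr [Expr [Expr [Term [Factor c]]] % [Term [Factor c]]] ++ [Term [Factor - [Factor b]]]] % [Term [Factor - [Factor c]]]]

Expr
Expr % Term
Expr ++ Term % Term
Expr % Term ++ Term % Term
Term % Term ++ Term % Term
Factor % Term ++ Term % Term
c % Term ++ Term % Term
c % Factor ++ Term % Term
c % c ++ Term % Term
c % c ++ Factor % Term
c % c ++ - Factor % Term
c % c ++ - b % Term
c % c ++ - b % Factor
c % c ++ - b % - Factor
c % c ++ - b % - c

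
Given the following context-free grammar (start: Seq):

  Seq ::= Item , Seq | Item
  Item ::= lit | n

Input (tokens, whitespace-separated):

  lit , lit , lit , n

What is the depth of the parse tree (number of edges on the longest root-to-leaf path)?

5

[Seq [Item lit] , [Seq [Item lit] , [Seq [Item lit] , [Seq [Item n]]]]]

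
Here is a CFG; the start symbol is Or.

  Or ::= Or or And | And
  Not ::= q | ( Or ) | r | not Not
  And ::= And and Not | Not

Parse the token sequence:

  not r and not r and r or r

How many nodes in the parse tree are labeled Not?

6

[Or [Or [And [And [And [Not not [Not r]]] and [Not not [Not r]]] and [Not r]]] or [And [Not r]]]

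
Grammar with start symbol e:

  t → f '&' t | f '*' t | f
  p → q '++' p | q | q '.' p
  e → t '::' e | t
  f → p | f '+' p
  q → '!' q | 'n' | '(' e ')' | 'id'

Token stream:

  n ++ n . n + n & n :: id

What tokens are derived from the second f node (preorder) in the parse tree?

[e [t [f [f [p [q n] ++ [p [q n] . [p [q n]]]]] + [p [q n]]] & [t [f [p [q n]]]]] :: [e [t [f [p [q id]]]]]]

n ++ n . n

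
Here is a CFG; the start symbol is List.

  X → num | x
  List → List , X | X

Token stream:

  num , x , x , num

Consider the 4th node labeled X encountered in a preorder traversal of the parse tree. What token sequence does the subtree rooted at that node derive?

[List [List [List [List [X num]] , [X x]] , [X x]] , [X num]]

num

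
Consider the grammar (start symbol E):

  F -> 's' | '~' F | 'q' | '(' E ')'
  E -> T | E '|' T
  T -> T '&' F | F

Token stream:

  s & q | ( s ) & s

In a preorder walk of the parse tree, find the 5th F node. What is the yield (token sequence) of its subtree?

s

[E [E [T [T [F s]] & [F q]]] | [T [T [F ( [E [T [F s]]] )]] & [F s]]]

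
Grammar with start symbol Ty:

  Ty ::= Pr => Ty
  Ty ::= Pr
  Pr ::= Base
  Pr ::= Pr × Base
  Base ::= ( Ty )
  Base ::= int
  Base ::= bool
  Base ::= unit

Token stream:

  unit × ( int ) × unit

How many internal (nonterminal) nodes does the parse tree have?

[Ty [Pr [Pr [Pr [Base unit]] × [Base ( [Ty [Pr [Base int]]] )]] × [Base unit]]]

10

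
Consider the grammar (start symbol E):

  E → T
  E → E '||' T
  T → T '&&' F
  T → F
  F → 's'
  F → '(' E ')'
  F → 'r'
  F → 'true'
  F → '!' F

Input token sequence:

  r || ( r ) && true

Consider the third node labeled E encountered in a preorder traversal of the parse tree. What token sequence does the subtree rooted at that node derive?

[E [E [T [F r]]] || [T [T [F ( [E [T [F r]]] )]] && [F true]]]

r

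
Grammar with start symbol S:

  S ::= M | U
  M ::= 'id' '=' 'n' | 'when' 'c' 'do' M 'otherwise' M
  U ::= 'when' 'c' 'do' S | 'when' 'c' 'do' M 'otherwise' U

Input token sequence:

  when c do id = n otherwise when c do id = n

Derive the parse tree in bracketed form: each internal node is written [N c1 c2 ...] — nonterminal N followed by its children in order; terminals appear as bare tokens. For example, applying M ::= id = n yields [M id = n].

[S [U when c do [M id = n] otherwise [U when c do [S [M id = n]]]]]

S
U
when c do M otherwise U
when c do id = n otherwise U
when c do id = n otherwise when c do S
when c do id = n otherwise when c do M
when c do id = n otherwise when c do id = n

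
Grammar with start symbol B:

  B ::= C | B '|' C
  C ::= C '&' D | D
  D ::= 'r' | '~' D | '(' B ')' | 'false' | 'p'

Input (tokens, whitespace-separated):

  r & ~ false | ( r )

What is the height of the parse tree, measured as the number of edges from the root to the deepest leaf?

[B [B [C [C [D r]] & [D ~ [D false]]]] | [C [D ( [B [C [D r]]] )]]]

6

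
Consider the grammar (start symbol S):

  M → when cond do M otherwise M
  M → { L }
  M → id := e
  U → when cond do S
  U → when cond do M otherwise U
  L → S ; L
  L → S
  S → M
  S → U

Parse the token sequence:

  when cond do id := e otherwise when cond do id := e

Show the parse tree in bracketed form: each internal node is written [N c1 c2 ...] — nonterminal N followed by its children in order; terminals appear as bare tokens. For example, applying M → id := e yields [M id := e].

S
U
when cond do M otherwise U
when cond do id := e otherwise U
when cond do id := e otherwise when cond do S
when cond do id := e otherwise when cond do M
when cond do id := e otherwise when cond do id := e

[S [U when cond do [M id := e] otherwise [U when cond do [S [M id := e]]]]]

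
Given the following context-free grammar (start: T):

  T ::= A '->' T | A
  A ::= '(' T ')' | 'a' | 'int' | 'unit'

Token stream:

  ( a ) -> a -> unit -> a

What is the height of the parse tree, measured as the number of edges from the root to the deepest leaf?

5

[T [A ( [T [A a]] )] -> [T [A a] -> [T [A unit] -> [T [A a]]]]]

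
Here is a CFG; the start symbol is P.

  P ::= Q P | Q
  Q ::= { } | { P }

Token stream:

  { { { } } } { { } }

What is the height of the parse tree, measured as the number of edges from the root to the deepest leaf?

6

[P [Q { [P [Q { [P [Q { }]] }]] }] [P [Q { [P [Q { }]] }]]]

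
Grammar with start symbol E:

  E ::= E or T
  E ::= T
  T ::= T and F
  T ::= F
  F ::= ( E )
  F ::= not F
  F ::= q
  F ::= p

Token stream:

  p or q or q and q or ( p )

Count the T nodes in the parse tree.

6

[E [E [E [E [T [F p]]] or [T [F q]]] or [T [T [F q]] and [F q]]] or [T [F ( [E [T [F p]]] )]]]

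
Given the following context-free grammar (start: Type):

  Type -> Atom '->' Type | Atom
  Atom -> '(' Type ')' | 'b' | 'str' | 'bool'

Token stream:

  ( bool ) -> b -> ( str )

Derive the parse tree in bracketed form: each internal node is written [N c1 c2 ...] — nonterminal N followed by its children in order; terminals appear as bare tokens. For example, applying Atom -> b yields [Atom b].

Type
Atom -> Type
( Type ) -> Type
( Atom ) -> Type
( bool ) -> Type
( bool ) -> Atom -> Type
( bool ) -> b -> Type
( bool ) -> b -> Atom
( bool ) -> b -> ( Type )
( bool ) -> b -> ( Atom )
( bool ) -> b -> ( str )

[Type [Atom ( [Type [Atom bool]] )] -> [Type [Atom b] -> [Type [Atom ( [Type [Atom str]] )]]]]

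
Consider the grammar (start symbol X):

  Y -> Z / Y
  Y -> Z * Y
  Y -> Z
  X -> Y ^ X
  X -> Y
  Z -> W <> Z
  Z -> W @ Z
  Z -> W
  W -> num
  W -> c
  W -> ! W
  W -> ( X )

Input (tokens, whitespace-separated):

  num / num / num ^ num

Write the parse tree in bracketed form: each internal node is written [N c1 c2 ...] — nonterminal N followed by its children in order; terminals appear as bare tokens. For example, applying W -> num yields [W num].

[X [Y [Z [W num]] / [Y [Z [W num]] / [Y [Z [W num]]]]] ^ [X [Y [Z [W num]]]]]

X
Y ^ X
Z / Y ^ X
W / Y ^ X
num / Y ^ X
num / Z / Y ^ X
num / W / Y ^ X
num / num / Y ^ X
num / num / Z ^ X
num / num / W ^ X
num / num / num ^ X
num / num / num ^ Y
num / num / num ^ Z
num / num / num ^ W
num / num / num ^ num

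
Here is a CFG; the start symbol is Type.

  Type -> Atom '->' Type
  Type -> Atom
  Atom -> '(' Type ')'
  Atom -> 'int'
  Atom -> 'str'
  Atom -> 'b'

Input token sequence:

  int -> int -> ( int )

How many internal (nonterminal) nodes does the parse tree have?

[Type [Atom int] -> [Type [Atom int] -> [Type [Atom ( [Type [Atom int]] )]]]]

8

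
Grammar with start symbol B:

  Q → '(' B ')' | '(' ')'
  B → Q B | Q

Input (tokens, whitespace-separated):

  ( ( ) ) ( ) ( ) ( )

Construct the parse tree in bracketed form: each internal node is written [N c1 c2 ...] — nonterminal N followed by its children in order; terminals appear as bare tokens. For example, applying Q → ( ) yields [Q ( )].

B
Q B
( B ) B
( Q ) B
( ( ) ) B
( ( ) ) Q B
( ( ) ) ( ) B
( ( ) ) ( ) Q B
( ( ) ) ( ) ( ) B
( ( ) ) ( ) ( ) Q
( ( ) ) ( ) ( ) ( )

[B [Q ( [B [Q ( )]] )] [B [Q ( )] [B [Q ( )] [B [Q ( )]]]]]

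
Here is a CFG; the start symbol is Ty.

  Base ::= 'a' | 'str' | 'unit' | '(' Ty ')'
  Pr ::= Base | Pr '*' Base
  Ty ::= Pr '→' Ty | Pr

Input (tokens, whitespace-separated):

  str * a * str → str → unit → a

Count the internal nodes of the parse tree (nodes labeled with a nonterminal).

[Ty [Pr [Pr [Pr [Base str]] * [Base a]] * [Base str]] → [Ty [Pr [Base str]] → [Ty [Pr [Base unit]] → [Ty [Pr [Base a]]]]]]

16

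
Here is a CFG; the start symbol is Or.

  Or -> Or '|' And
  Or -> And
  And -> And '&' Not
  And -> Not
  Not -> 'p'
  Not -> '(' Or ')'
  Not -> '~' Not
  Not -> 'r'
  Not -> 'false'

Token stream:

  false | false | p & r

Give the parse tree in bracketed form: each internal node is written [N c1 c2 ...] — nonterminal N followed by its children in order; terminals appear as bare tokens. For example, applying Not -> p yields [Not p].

[Or [Or [Or [And [Not false]]] | [And [Not false]]] | [And [And [Not p]] & [Not r]]]

Or
Or | And
Or | And | And
And | And | And
Not | And | And
false | And | And
false | Not | And
false | false | And
false | false | And & Not
false | false | Not & Not
false | false | p & Not
false | false | p & r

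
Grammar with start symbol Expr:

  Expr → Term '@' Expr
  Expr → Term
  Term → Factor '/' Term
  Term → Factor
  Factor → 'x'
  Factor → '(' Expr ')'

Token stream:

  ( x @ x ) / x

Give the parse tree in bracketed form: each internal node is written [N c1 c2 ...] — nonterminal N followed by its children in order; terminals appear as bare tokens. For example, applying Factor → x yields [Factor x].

Expr
Term
Factor / Term
( Expr ) / Term
( Term @ Expr ) / Term
( Factor @ Expr ) / Term
( x @ Expr ) / Term
( x @ Term ) / Term
( x @ Factor ) / Term
( x @ x ) / Term
( x @ x ) / Factor
( x @ x ) / x

[Expr [Term [Factor ( [Expr [Term [Factor x]] @ [Expr [Term [Factor x]]]] )] / [Term [Factor x]]]]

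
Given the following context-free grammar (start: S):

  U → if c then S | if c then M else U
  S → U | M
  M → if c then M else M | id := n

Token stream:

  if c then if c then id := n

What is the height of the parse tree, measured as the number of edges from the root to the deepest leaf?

6

[S [U if c then [S [U if c then [S [M id := n]]]]]]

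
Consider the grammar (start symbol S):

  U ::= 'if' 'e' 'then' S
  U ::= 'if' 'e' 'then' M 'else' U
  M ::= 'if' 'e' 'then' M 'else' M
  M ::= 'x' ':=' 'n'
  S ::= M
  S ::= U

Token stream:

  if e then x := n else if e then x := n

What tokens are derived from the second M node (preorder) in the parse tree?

x := n

[S [U if e then [M x := n] else [U if e then [S [M x := n]]]]]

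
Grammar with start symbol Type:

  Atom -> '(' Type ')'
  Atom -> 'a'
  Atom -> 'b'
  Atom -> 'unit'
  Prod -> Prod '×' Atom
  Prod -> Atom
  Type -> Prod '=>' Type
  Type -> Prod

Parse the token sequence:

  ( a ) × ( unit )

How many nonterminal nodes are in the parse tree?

[Type [Prod [Prod [Atom ( [Type [Prod [Atom a]]] )]] × [Atom ( [Type [Prod [Atom unit]]] )]]]

11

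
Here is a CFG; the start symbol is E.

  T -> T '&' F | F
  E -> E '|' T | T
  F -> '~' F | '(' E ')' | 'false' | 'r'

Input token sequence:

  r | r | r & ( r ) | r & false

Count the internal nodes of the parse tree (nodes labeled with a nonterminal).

[E [E [E [E [T [F r]]] | [T [F r]]] | [T [T [F r]] & [F ( [E [T [F r]]] )]]] | [T [T [F r]] & [F false]]]

19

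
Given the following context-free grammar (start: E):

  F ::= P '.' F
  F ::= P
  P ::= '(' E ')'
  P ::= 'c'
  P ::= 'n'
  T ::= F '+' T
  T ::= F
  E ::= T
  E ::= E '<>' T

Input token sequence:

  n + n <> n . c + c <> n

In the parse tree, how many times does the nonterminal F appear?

[E [E [E [T [F [P n]] + [T [F [P n]]]]] <> [T [F [P n] . [F [P c]]] + [T [F [P c]]]]] <> [T [F [P n]]]]

6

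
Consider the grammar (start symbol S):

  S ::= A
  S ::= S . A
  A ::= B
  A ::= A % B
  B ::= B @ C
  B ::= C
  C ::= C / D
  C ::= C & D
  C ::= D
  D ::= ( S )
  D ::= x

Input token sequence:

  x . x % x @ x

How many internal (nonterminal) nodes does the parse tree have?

17

[S [S [A [B [C [D x]]]]] . [A [A [B [C [D x]]]] % [B [B [C [D x]]] @ [C [D x]]]]]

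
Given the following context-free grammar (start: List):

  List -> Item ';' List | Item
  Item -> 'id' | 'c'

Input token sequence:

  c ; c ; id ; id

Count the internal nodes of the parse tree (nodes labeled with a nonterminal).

8

[List [Item c] ; [List [Item c] ; [List [Item id] ; [List [Item id]]]]]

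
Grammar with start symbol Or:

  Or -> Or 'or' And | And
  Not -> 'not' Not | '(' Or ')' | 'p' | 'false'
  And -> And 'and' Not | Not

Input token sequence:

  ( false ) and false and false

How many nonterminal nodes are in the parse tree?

10

[Or [And [And [And [Not ( [Or [And [Not false]]] )]] and [Not false]] and [Not false]]]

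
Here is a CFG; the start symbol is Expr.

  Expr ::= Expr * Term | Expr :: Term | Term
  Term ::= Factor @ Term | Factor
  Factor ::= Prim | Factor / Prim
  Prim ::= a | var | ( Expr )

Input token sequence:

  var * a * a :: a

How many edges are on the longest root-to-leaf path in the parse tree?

7

[Expr [Expr [Expr [Expr [Term [Factor [Prim var]]]] * [Term [Factor [Prim a]]]] * [Term [Factor [Prim a]]]] :: [Term [Factor [Prim a]]]]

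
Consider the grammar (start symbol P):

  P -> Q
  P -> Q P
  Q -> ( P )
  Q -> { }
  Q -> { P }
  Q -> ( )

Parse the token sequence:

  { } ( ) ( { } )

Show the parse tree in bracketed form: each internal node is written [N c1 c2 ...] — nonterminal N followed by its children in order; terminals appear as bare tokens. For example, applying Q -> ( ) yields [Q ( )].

[P [Q { }] [P [Q ( )] [P [Q ( [P [Q { }]] )]]]]

P
Q P
{ } P
{ } Q P
{ } ( ) P
{ } ( ) Q
{ } ( ) ( P )
{ } ( ) ( Q )
{ } ( ) ( { } )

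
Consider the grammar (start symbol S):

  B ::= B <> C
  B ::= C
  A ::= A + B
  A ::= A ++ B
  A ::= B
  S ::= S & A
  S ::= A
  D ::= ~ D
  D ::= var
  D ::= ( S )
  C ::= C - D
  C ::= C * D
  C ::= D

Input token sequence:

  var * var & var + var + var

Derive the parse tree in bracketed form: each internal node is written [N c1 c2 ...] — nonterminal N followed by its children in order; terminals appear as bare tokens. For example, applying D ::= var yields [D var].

S
S & A
A & A
B & A
C & A
C * D & A
D * D & A
var * D & A
var * var & A
var * var & A + B
var * var & A + B + B
var * var & B + B + B
var * var & C + B + B
var * var & D + B + B
var * var & var + B + B
var * var & var + C + B
var * var & var + D + B
var * var & var + var + B
var * var & var + var + C
var * var & var + var + D
var * var & var + var + var

[S [S [A [B [C [C [D var]] * [D var]]]]] & [A [A [A [B [C [D var]]]] + [B [C [D var]]]] + [B [C [D var]]]]]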